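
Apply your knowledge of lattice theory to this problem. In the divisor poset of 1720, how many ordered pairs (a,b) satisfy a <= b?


The order relation is {(a,b) : a <= b}, reflexive so it includes (a,a).
Examples: (1,1), (1,10), (1,172), (1,1720), (1,2), ...
Total ordered pairs: 90


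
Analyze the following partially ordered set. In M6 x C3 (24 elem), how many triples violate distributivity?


Distributive law: a ^ (b v c) = (a ^ b) v (a ^ c).
Check all 24^3 = 13824 ordered triples (a,b,c).
  e.g. a=(a1,0), b=(a2,0), c=(a3,0): lhs=(a1,0) != rhs=(0,0)
  e.g. a=(a1,0), b=(a2,0), c=(a3,1): lhs=(a1,0) != rhs=(0,0)
Total violating triples: 3240


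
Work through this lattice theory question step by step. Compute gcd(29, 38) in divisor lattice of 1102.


In a divisor lattice, meet = gcd (greatest common divisor).
By Euclidean algorithm or factoring: gcd(29,38) = 1


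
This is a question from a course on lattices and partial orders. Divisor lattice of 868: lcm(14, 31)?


Join=lcm.
gcd(14,31)=1
lcm=434


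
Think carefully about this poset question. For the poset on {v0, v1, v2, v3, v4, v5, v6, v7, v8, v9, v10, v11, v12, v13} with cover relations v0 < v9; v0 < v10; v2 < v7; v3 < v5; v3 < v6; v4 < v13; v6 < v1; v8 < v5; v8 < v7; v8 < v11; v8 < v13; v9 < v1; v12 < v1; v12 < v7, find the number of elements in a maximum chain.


A chain is a totally ordered subset; we count the number of elements in a maximum chain.
Compute, for each element x, the size of the longest chain ending at x:
  v0: 1
  v2: 1
  v3: 1
  v4: 1
  v8: 1
  v12: 1
  ...
A maximum chain: v3 < v6 < v1
Number of elements in the longest chain: 3


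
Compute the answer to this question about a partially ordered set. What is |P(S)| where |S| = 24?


Power set = 2^n.
2^24 = 16777216


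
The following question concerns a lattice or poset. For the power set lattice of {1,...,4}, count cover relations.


A cover relation a -< b holds when a < b with no c strictly between.
Cover relations:
  {} -< {1}
  {} -< {2}
  {} -< {3}
  {} -< {4}
  {1} -< {1,2}
  {1} -< {1,3}
  {1} -< {1,4}
  {2} -< {1,2}
  ...24 more
Total: 32


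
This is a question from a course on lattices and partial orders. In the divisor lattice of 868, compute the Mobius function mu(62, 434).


In a divisor lattice, mu(a,b) = mu(b/a) where mu is the classical Mobius function.
b/a = 434/62 = 7
Prime factorization of 7: primes [7]
7 is squarefree with 1 prime factor(s), so mu(7) = (-1)^1 = -1


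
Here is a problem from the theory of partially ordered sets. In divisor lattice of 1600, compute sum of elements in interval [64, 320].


Interval [64,320] in divisors of 1600: [64, 320]
Sum = 384


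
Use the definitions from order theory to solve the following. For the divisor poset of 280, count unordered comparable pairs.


A comparable pair {a,b} has a < b or b < a in the order.
Count unordered pairs where one element is strictly below the other.
Examples: {1,2}, {1,4}, {1,5}, {1,7}, ...
Total comparable pairs: 74


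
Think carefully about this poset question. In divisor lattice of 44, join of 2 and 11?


In a divisor lattice, join = lcm (least common multiple).
gcd(2,11) = 1
lcm(2,11) = 2*11/gcd = 22/1 = 22


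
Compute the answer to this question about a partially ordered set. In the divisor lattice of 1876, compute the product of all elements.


Divisors of 1876: [1, 2, 4, 7, 14, 28, 67, 134, 268, 469, 938, 1876]
Product = n^(d(n)/2) = 1876^(12/2)
Product = 43591017282767589376


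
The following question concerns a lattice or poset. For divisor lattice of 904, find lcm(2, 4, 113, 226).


In a divisor lattice, join = lcm (least common multiple).
Compute lcm iteratively: start with first element, then lcm(current, next).
Elements: [2, 4, 113, 226]
lcm(2,4) = 4
lcm(4,113) = 452
lcm(452,226) = 452
Final lcm = 452


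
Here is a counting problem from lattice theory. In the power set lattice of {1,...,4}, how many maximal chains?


A maximal chain goes from the minimum element to a maximal element via cover relations.
Counting all min-to-max paths in the cover graph.
Total maximal chains: 24


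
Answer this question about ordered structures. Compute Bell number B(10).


B(n) = number of set partitions of an n-element set.
B(n) satisfies the recurrence: B(n+1) = sum_k C(n,k)*B(k).
B(10) = 115975


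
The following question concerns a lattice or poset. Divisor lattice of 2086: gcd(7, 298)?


Meet=gcd.
gcd(7,298)=1


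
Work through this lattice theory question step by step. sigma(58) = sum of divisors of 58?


sigma(n) = sum of divisors.
Divisors of 58: [1, 2, 29, 58]
Sum = 90


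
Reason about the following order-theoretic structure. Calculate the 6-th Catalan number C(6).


C(n) = C(2n, n) / (n+1).
C(12, 6) = 924
C(6) = 924 / 7 = 132


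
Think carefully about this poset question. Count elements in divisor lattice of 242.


Divisors of 242: [1, 2, 11, 22, 121, 242]
Count: 6


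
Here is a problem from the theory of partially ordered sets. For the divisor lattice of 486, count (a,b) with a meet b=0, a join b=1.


Complement pair (a,b): a meet b = bottom, a join b = top.
Here: gcd(a,b)=1 and lcm(a,b)=486, i.e. a*b=486 with a,b coprime.
Pairs found: (1,486), (2,243), (243,2), (486,1)
Total ordered pairs: 4


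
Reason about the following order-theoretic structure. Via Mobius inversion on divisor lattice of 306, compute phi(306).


phi(n) = n * prod_{p|n} (1 - 1/p).
Prime divisors of 306: [2, 3, 17]
phi(306) = 306 * (1 - 1/2) * (1 - 1/3) * (1 - 1/17)
phi(306) = 96


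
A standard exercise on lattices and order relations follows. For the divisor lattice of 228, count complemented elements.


An element a is complemented if some b has a meet b = bottom, a join b = top.
a is complemented iff gcd(a, n/a)=1, i.e. a is a unitary divisor of 228.
Complemented elements: 1, 3, 4, 12, 19, 57, ... (2 more)
Count: 8


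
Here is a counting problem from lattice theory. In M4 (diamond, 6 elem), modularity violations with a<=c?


Modular law: if a <= c then a v (b ^ c) = (a v b) ^ c.
Check all triples (a,b,c) with a <= c among 6 elements.
This lattice is modular (diamonds M_m and their chain-products are modular).
Total violating triples: 0


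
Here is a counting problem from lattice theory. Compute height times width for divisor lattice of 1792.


Height = length of longest chain minus 1; width = size of largest antichain.
A maximum chain: 1 | 7 | 14 | 28 | 56 | 112 | 224 | 448 | 896 | 1792  (height 9).
A maximum antichain: {2, 7}  (width 2).
Product = 9 * 2 = 18


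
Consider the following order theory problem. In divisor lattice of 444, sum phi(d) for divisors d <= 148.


Divisors of 444 up to 148: [1, 2, 3, 4, 6, 12, 37, 74, 111, 148]
phi values: [1, 1, 2, 2, 2, 4, 36, 36, 72, 72]
Sum = 228


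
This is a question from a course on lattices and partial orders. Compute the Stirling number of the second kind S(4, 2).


S(n,k) = k*S(n-1,k) + S(n-1,k-1).
S(3,2) = 3, S(3,1) = 1
S(4,2) = 2*3 + 1 = 6 + 1
S(4,2) = 7


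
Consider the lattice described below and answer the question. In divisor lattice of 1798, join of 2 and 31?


In a divisor lattice, join = lcm (least common multiple).
gcd(2,31) = 1
lcm(2,31) = 2*31/gcd = 62/1 = 62


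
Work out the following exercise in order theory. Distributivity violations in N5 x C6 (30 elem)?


Distributive law: a ^ (b v c) = (a ^ b) v (a ^ c).
Check all 30^3 = 27000 ordered triples (a,b,c).
  e.g. a=(b,0), b=(a,0), c=(c,0): lhs=(b,0) != rhs=(a,0)
  e.g. a=(b,0), b=(a,0), c=(c,1): lhs=(b,0) != rhs=(a,0)
Total violating triples: 432


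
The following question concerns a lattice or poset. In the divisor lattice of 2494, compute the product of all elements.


Divisors of 2494: [1, 2, 29, 43, 58, 86, 1247, 2494]
Product = n^(d(n)/2) = 2494^(8/2)
Product = 38688847841296


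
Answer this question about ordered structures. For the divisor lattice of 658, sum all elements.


sigma(n) = sum of divisors.
Divisors of 658: [1, 2, 7, 14, 47, 94, 329, 658]
Sum = 1152


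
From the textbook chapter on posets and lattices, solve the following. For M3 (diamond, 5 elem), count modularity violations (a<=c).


Modular law: if a <= c then a v (b ^ c) = (a v b) ^ c.
Check all triples (a,b,c) with a <= c among 5 elements.
This lattice is modular (diamonds M_m and their chain-products are modular).
Total violating triples: 0


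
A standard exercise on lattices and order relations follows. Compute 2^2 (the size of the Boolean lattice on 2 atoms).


Power set = 2^n.
2^2 = 4


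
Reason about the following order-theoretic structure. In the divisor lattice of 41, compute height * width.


Height = length of longest chain minus 1; width = size of largest antichain.
A maximum chain: 1 | 41  (height 1).
A maximum antichain: {1}  (width 1).
Product = 1 * 1 = 1


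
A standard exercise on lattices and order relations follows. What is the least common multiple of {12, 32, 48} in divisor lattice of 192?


In a divisor lattice, join = lcm (least common multiple).
Compute lcm iteratively: start with first element, then lcm(current, next).
Elements: [12, 32, 48]
lcm(12,32) = 96
lcm(96,48) = 96
Final lcm = 96


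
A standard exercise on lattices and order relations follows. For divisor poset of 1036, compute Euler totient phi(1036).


phi(n) = n * prod_{p|n} (1 - 1/p).
Prime divisors of 1036: [2, 7, 37]
phi(1036) = 1036 * (1 - 1/2) * (1 - 1/7) * (1 - 1/37)
phi(1036) = 432


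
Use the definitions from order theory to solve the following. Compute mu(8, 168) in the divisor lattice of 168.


In a divisor lattice, mu(a,b) = mu(b/a) where mu is the classical Mobius function.
b/a = 168/8 = 21
Prime factorization of 21: primes [3, 7]
21 is squarefree with 2 prime factor(s), so mu(21) = (-1)^2 = 1


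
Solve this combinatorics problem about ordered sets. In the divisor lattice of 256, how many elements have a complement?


An element a is complemented if some b has a meet b = bottom, a join b = top.
a is complemented iff gcd(a, n/a)=1, i.e. a is a unitary divisor of 256.
Complemented elements: 1, 256
Count: 2


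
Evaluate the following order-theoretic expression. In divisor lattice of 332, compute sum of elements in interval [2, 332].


Interval [2,332] in divisors of 332: [2, 4, 166, 332]
Sum = 504


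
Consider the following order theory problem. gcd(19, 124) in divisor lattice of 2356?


Meet=gcd.
gcd(19,124)=1


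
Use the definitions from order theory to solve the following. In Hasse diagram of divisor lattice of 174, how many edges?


A cover relation a -< b holds when a < b with no c strictly between.
Cover relations:
  1 -< 2
  1 -< 3
  1 -< 29
  2 -< 6
  2 -< 58
  3 -< 6
  3 -< 87
  6 -< 174
  ...4 more
Total: 12


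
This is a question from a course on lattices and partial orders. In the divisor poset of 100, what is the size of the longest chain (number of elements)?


A chain is a totally ordered subset; we count the number of elements in a maximum chain.
Compute, for each element x, the size of the longest chain ending at x:
  1: 1
  2: 2
  5: 2
  4: 3
  25: 3
  10: 3
  ...
A maximum chain: 1 < 2 < 4 < 20 < 100
Number of elements in the longest chain: 5


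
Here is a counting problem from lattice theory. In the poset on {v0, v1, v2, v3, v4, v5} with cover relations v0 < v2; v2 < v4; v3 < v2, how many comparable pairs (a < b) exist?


A comparable pair {a,b} has a < b or b < a in the order.
Count unordered pairs where one element is strictly below the other.
Examples: {v0,v2}, {v0,v4}, {v2,v3}, {v2,v4}, ...
Total comparable pairs: 5


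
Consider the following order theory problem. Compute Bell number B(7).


B(n) = number of set partitions of an n-element set.
B(n) satisfies the recurrence: B(n+1) = sum_k C(n,k)*B(k).
B(7) = 877


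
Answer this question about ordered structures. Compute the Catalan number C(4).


C(n) = C(2n, n) / (n+1).
C(8, 4) = 70
C(4) = 70 / 5 = 14


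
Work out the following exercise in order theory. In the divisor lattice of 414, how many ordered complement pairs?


Complement pair (a,b): a meet b = bottom, a join b = top.
Here: gcd(a,b)=1 and lcm(a,b)=414, i.e. a*b=414 with a,b coprime.
Pairs found: (1,414), (2,207), (9,46), (18,23), ... (4 more)
Total ordered pairs: 8


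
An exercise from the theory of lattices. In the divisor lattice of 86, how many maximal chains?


A maximal chain goes from the minimum element to a maximal element via cover relations.
Counting all min-to-max paths in the cover graph.
Total maximal chains: 2


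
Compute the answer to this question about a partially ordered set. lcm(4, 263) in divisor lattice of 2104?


Join=lcm.
gcd(4,263)=1
lcm=1052


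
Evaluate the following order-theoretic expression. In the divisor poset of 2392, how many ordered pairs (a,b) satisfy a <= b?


The order relation is {(a,b) : a <= b}, reflexive so it includes (a,a).
Examples: (1,1), (1,104), (1,1196), (1,13), (1,184), ...
Total ordered pairs: 90


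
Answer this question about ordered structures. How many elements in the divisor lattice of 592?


Divisors of 592: [1, 2, 4, 8, 16, 37, 74, 148, 296, 592]
Count: 10


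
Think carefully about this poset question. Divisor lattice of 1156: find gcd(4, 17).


In a divisor lattice, meet = gcd (greatest common divisor).
By Euclidean algorithm or factoring: gcd(4,17) = 1


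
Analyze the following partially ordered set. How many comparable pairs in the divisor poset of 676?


A comparable pair {a,b} has a < b or b < a in the order.
Count unordered pairs where one element is strictly below the other.
Examples: {1,2}, {1,4}, {1,13}, {1,26}, ...
Total comparable pairs: 27


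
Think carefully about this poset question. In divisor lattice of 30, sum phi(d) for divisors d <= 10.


Divisors of 30 up to 10: [1, 2, 3, 5, 6, 10]
phi values: [1, 1, 2, 4, 2, 4]
Sum = 14


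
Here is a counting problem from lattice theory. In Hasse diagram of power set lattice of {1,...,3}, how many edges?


A cover relation a -< b holds when a < b with no c strictly between.
Cover relations:
  {} -< {1}
  {} -< {2}
  {} -< {3}
  {1} -< {1,2}
  {1} -< {1,3}
  {2} -< {1,2}
  {2} -< {2,3}
  {3} -< {1,3}
  ...4 more
Total: 12


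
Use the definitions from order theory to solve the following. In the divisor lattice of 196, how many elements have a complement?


An element a is complemented if some b has a meet b = bottom, a join b = top.
a is complemented iff gcd(a, n/a)=1, i.e. a is a unitary divisor of 196.
Complemented elements: 1, 4, 49, 196
Count: 4


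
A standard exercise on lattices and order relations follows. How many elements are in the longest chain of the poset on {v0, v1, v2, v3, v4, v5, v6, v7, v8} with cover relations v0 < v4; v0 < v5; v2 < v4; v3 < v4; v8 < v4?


A chain is a totally ordered subset; we count the number of elements in a maximum chain.
Compute, for each element x, the size of the longest chain ending at x:
  v0: 1
  v1: 1
  v2: 1
  v3: 1
  v6: 1
  v7: 1
  ...
A maximum chain: v0 < v4
Number of elements in the longest chain: 2


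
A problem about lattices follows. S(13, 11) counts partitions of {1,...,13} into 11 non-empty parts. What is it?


S(n,k) = k*S(n-1,k) + S(n-1,k-1).
S(12,11) = 66, S(12,10) = 1705
S(13,11) = 11*66 + 1705 = 726 + 1705
S(13,11) = 2431


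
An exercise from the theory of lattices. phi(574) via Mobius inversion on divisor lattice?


phi(n) = n * prod_{p|n} (1 - 1/p).
Prime divisors of 574: [2, 7, 41]
phi(574) = 574 * (1 - 1/2) * (1 - 1/7) * (1 - 1/41)
phi(574) = 240


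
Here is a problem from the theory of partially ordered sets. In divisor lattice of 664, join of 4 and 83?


In a divisor lattice, join = lcm (least common multiple).
gcd(4,83) = 1
lcm(4,83) = 4*83/gcd = 332/1 = 332


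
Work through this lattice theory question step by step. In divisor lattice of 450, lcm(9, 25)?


Join=lcm.
gcd(9,25)=1
lcm=225


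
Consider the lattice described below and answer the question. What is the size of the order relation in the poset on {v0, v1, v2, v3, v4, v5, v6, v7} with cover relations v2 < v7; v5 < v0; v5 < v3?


The order relation is {(a,b) : a <= b}, reflexive so it includes (a,a).
Examples: (v0,v0), (v1,v1), (v2,v2), (v2,v7), (v3,v3), ...
Total ordered pairs: 11


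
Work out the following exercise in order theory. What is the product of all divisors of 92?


Divisors of 92: [1, 2, 4, 23, 46, 92]
Product = n^(d(n)/2) = 92^(6/2)
Product = 778688


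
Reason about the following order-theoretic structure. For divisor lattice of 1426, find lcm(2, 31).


In a divisor lattice, join = lcm (least common multiple).
Compute lcm iteratively: start with first element, then lcm(current, next).
Elements: [2, 31]
lcm(2,31) = 62
Final lcm = 62


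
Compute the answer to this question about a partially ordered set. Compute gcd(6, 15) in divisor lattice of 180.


In a divisor lattice, meet = gcd (greatest common divisor).
By Euclidean algorithm or factoring: gcd(6,15) = 3


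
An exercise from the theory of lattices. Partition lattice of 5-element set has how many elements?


B(n) = number of set partitions of an n-element set.
B(n) satisfies the recurrence: B(n+1) = sum_k C(n,k)*B(k).
B(5) = 52


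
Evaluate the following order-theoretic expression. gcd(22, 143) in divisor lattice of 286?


Meet=gcd.
gcd(22,143)=11


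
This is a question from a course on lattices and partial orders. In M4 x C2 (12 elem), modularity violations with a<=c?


Modular law: if a <= c then a v (b ^ c) = (a v b) ^ c.
Check all triples (a,b,c) with a <= c among 12 elements.
This lattice is modular (diamonds M_m and their chain-products are modular).
Total violating triples: 0


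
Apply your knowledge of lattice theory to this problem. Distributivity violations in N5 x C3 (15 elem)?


Distributive law: a ^ (b v c) = (a ^ b) v (a ^ c).
Check all 15^3 = 3375 ordered triples (a,b,c).
  e.g. a=(b,0), b=(a,0), c=(c,0): lhs=(b,0) != rhs=(a,0)
  e.g. a=(b,0), b=(a,0), c=(c,1): lhs=(b,0) != rhs=(a,0)
Total violating triples: 54


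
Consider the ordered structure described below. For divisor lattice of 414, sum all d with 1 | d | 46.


Interval [1,46] in divisors of 414: [1, 2, 23, 46]
Sum = 72


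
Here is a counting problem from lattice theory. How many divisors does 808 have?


Divisors of 808: [1, 2, 4, 8, 101, 202, 404, 808]
Count: 8


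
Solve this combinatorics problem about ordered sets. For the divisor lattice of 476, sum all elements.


sigma(n) = sum of divisors.
Divisors of 476: [1, 2, 4, 7, 14, 17, 28, 34, 68, 119, 238, 476]
Sum = 1008


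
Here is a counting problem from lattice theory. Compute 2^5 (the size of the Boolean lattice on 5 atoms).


Power set = 2^n.
2^5 = 32


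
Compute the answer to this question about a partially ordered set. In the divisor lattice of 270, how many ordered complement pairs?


Complement pair (a,b): a meet b = bottom, a join b = top.
Here: gcd(a,b)=1 and lcm(a,b)=270, i.e. a*b=270 with a,b coprime.
Pairs found: (1,270), (2,135), (5,54), (10,27), ... (4 more)
Total ordered pairs: 8


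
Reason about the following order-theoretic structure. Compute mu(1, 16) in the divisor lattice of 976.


In a divisor lattice, mu(a,b) = mu(b/a) where mu is the classical Mobius function.
b/a = 16/1 = 16
Prime factorization of 16: primes [2]
16 is not squarefree, so mu(16) = 0


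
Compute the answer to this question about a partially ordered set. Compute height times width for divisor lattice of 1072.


Height = length of longest chain minus 1; width = size of largest antichain.
A maximum chain: 1 | 67 | 134 | 268 | 536 | 1072  (height 5).
A maximum antichain: {2, 67}  (width 2).
Product = 5 * 2 = 10


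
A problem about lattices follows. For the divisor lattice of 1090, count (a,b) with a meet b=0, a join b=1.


Complement pair (a,b): a meet b = bottom, a join b = top.
Here: gcd(a,b)=1 and lcm(a,b)=1090, i.e. a*b=1090 with a,b coprime.
Pairs found: (1,1090), (2,545), (5,218), (10,109), ... (4 more)
Total ordered pairs: 8


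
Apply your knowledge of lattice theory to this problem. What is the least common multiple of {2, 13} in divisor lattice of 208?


In a divisor lattice, join = lcm (least common multiple).
Compute lcm iteratively: start with first element, then lcm(current, next).
Elements: [2, 13]
lcm(2,13) = 26
Final lcm = 26


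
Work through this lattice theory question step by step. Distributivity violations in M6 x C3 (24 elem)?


Distributive law: a ^ (b v c) = (a ^ b) v (a ^ c).
Check all 24^3 = 13824 ordered triples (a,b,c).
  e.g. a=(a1,0), b=(a2,0), c=(a3,0): lhs=(a1,0) != rhs=(0,0)
  e.g. a=(a1,0), b=(a2,0), c=(a3,1): lhs=(a1,0) != rhs=(0,0)
Total violating triples: 3240


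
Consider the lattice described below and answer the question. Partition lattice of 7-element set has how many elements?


B(n) = number of set partitions of an n-element set.
B(n) satisfies the recurrence: B(n+1) = sum_k C(n,k)*B(k).
B(7) = 877


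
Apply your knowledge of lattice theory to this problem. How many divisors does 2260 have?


Divisors of 2260: [1, 2, 4, 5, 10, 20, 113, 226, 452, 565, 1130, 2260]
Count: 12


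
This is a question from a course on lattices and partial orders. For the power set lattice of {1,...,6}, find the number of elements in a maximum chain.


A chain is a totally ordered subset; we count the number of elements in a maximum chain.
Compute, for each element x, the size of the longest chain ending at x:
  {}: 1
  {1}: 2
  {2}: 2
  {3}: 2
  {4}: 2
  {5}: 2
  ...
A maximum chain: {} < {1} < {1,2} < {1,2,3} < {1,2,3,4} < {1,2,3,4,5} < {1,2,3,4,5,6}
Number of elements in the longest chain: 7


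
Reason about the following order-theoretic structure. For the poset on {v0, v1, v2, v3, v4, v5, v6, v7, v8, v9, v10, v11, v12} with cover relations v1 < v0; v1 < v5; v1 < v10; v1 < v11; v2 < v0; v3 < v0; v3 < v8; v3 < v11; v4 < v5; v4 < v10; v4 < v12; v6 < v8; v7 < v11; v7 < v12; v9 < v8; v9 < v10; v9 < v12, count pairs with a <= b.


The order relation is {(a,b) : a <= b}, reflexive so it includes (a,a).
Examples: (v0,v0), (v1,v0), (v1,v1), (v1,v10), (v1,v11), ...
Total ordered pairs: 30


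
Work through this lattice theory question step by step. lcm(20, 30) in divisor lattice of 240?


Join=lcm.
gcd(20,30)=10
lcm=60


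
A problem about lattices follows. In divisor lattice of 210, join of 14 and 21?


In a divisor lattice, join = lcm (least common multiple).
gcd(14,21) = 7
lcm(14,21) = 14*21/gcd = 294/7 = 42


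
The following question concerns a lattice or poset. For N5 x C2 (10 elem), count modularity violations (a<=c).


Modular law: if a <= c then a v (b ^ c) = (a v b) ^ c.
Check all triples (a,b,c) with a <= c among 10 elements.
  e.g. a=(a,0), b=(c,0), c=(b,0): lhs=(a,0) != rhs=(b,0)
  e.g. a=(a,0), b=(c,1), c=(b,0): lhs=(a,0) != rhs=(b,0)
Total violating triples: 6


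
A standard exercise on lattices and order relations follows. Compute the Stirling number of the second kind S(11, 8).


S(n,k) = k*S(n-1,k) + S(n-1,k-1).
S(10,8) = 750, S(10,7) = 5880
S(11,8) = 8*750 + 5880 = 6000 + 5880
S(11,8) = 11880


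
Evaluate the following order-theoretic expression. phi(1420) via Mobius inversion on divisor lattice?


phi(n) = n * prod_{p|n} (1 - 1/p).
Prime divisors of 1420: [2, 5, 71]
phi(1420) = 1420 * (1 - 1/2) * (1 - 1/5) * (1 - 1/71)
phi(1420) = 560


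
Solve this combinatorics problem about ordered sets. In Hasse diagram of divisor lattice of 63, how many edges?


A cover relation a -< b holds when a < b with no c strictly between.
Cover relations:
  1 -< 3
  1 -< 7
  3 -< 9
  3 -< 21
  7 -< 21
  9 -< 63
  21 -< 63
Total: 7


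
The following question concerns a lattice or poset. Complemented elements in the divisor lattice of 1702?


An element a is complemented if some b has a meet b = bottom, a join b = top.
a is complemented iff gcd(a, n/a)=1, i.e. a is a unitary divisor of 1702.
Complemented elements: 1, 2, 23, 37, 46, 74, ... (2 more)
Count: 8


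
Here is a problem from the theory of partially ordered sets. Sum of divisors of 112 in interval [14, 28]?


Interval [14,28] in divisors of 112: [14, 28]
Sum = 42


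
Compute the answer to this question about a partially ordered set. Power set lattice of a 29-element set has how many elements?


Power set = 2^n.
2^29 = 536870912


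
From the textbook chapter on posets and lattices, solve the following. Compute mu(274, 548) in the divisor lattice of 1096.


In a divisor lattice, mu(a,b) = mu(b/a) where mu is the classical Mobius function.
b/a = 548/274 = 2
Prime factorization of 2: primes [2]
2 is squarefree with 1 prime factor(s), so mu(2) = (-1)^1 = -1


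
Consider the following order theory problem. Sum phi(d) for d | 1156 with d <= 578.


Divisors of 1156 up to 578: [1, 2, 4, 17, 34, 68, 289, 578]
phi values: [1, 1, 2, 16, 16, 32, 272, 272]
Sum = 612


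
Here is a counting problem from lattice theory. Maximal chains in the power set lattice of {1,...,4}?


A maximal chain goes from the minimum element to a maximal element via cover relations.
Counting all min-to-max paths in the cover graph.
Total maximal chains: 24


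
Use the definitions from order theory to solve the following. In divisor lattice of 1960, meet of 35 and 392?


In a divisor lattice, meet = gcd (greatest common divisor).
By Euclidean algorithm or factoring: gcd(35,392) = 7


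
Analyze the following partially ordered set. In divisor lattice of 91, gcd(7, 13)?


Meet=gcd.
gcd(7,13)=1


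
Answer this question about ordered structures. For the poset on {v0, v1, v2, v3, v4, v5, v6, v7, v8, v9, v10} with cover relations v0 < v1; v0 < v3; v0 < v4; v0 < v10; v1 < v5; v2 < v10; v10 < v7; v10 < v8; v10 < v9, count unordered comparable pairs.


A comparable pair {a,b} has a < b or b < a in the order.
Count unordered pairs where one element is strictly below the other.
Examples: {v0,v1}, {v0,v3}, {v0,v4}, {v0,v5}, ...
Total comparable pairs: 16


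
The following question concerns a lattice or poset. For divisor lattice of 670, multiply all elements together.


Divisors of 670: [1, 2, 5, 10, 67, 134, 335, 670]
Product = n^(d(n)/2) = 670^(8/2)
Product = 201511210000


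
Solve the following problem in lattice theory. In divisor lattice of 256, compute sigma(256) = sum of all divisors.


sigma(n) = sum of divisors.
Divisors of 256: [1, 2, 4, 8, 16, 32, 64, 128, 256]
Sum = 511


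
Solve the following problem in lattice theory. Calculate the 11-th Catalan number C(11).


C(n) = C(2n, n) / (n+1).
C(22, 11) = 705432
C(11) = 705432 / 12 = 58786


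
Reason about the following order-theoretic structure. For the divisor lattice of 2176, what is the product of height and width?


Height = length of longest chain minus 1; width = size of largest antichain.
A maximum chain: 1 | 17 | 34 | 68 | 136 | 272 | 544 | 1088 | 2176  (height 8).
A maximum antichain: {2, 17}  (width 2).
Product = 8 * 2 = 16


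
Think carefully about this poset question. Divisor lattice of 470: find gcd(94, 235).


In a divisor lattice, meet = gcd (greatest common divisor).
By Euclidean algorithm or factoring: gcd(94,235) = 47


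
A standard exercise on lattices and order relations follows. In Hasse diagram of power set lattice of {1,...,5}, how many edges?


A cover relation a -< b holds when a < b with no c strictly between.
Cover relations:
  {} -< {1}
  {} -< {2}
  {} -< {3}
  {} -< {4}
  {} -< {5}
  {1} -< {1,2}
  {1} -< {1,3}
  {1} -< {1,4}
  ...72 more
Total: 80


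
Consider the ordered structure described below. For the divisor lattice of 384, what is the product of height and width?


Height = length of longest chain minus 1; width = size of largest antichain.
A maximum chain: 1 | 3 | 6 | 12 | 24 | 48 | 96 | 192 | 384  (height 8).
A maximum antichain: {2, 3}  (width 2).
Product = 8 * 2 = 16


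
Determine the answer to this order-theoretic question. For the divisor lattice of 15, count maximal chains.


A maximal chain goes from the minimum element to a maximal element via cover relations.
Counting all min-to-max paths in the cover graph.
Total maximal chains: 2


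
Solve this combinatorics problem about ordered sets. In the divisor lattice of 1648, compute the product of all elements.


Divisors of 1648: [1, 2, 4, 8, 16, 103, 206, 412, 824, 1648]
Product = n^(d(n)/2) = 1648^(10/2)
Product = 12155869717331968


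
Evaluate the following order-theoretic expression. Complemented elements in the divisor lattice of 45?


An element a is complemented if some b has a meet b = bottom, a join b = top.
a is complemented iff gcd(a, n/a)=1, i.e. a is a unitary divisor of 45.
Complemented elements: 1, 5, 9, 45
Count: 4


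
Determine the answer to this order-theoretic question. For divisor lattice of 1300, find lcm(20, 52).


In a divisor lattice, join = lcm (least common multiple).
Compute lcm iteratively: start with first element, then lcm(current, next).
Elements: [20, 52]
lcm(20,52) = 260
Final lcm = 260


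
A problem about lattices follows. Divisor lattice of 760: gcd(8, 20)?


Meet=gcd.
gcd(8,20)=4


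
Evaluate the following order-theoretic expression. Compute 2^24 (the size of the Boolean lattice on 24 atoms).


Power set = 2^n.
2^24 = 16777216


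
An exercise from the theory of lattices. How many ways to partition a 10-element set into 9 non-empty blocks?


S(n,k) = k*S(n-1,k) + S(n-1,k-1).
S(9,9) = 1, S(9,8) = 36
S(10,9) = 9*1 + 36 = 9 + 36
S(10,9) = 45


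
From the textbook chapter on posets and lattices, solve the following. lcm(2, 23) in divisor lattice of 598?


Join=lcm.
gcd(2,23)=1
lcm=46


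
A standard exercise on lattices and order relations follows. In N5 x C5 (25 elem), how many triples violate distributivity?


Distributive law: a ^ (b v c) = (a ^ b) v (a ^ c).
Check all 25^3 = 15625 ordered triples (a,b,c).
  e.g. a=(b,0), b=(a,0), c=(c,0): lhs=(b,0) != rhs=(a,0)
  e.g. a=(b,0), b=(a,0), c=(c,1): lhs=(b,0) != rhs=(a,0)
Total violating triples: 250


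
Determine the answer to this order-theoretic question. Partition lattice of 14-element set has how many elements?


B(n) = number of set partitions of an n-element set.
B(n) satisfies the recurrence: B(n+1) = sum_k C(n,k)*B(k).
B(14) = 190899322


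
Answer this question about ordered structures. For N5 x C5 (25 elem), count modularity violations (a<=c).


Modular law: if a <= c then a v (b ^ c) = (a v b) ^ c.
Check all triples (a,b,c) with a <= c among 25 elements.
  e.g. a=(a,0), b=(c,0), c=(b,0): lhs=(a,0) != rhs=(b,0)
  e.g. a=(a,0), b=(c,1), c=(b,0): lhs=(a,0) != rhs=(b,0)
Total violating triples: 75


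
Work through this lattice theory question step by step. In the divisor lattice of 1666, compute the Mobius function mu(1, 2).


In a divisor lattice, mu(a,b) = mu(b/a) where mu is the classical Mobius function.
b/a = 2/1 = 2
Prime factorization of 2: primes [2]
2 is squarefree with 1 prime factor(s), so mu(2) = (-1)^1 = -1


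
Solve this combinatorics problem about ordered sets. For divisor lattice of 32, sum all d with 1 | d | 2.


Interval [1,2] in divisors of 32: [1, 2]
Sum = 3


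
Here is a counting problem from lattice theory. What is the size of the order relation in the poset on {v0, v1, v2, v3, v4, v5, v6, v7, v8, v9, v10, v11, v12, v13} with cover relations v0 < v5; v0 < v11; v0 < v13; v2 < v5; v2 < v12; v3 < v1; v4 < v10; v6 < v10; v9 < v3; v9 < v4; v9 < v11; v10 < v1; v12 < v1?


The order relation is {(a,b) : a <= b}, reflexive so it includes (a,a).
Examples: (v0,v0), (v0,v11), (v0,v13), (v0,v5), (v1,v1), ...
Total ordered pairs: 32


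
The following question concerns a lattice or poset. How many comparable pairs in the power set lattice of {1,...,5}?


A comparable pair {a,b} has a < b or b < a in the order.
Count unordered pairs where one element is strictly below the other.
Examples: {{},{1}}, {{},{2}}, {{},{3}}, {{},{4}}, ...
Total comparable pairs: 211


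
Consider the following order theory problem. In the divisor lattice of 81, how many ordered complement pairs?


Complement pair (a,b): a meet b = bottom, a join b = top.
Here: gcd(a,b)=1 and lcm(a,b)=81, i.e. a*b=81 with a,b coprime.
Pairs found: (1,81), (81,1)
Total ordered pairs: 2


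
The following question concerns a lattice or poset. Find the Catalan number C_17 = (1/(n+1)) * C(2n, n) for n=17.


C(n) = C(2n, n) / (n+1).
C(34, 17) = 2333606220
C(17) = 2333606220 / 18 = 129644790


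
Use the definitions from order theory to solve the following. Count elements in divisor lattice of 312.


Divisors of 312: [1, 2, 3, 4, 6, 8, 12, 13, 24, 26, 39, 52, 78, 104, 156, 312]
Count: 16


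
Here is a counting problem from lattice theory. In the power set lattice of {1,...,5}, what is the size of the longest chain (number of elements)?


A chain is a totally ordered subset; we count the number of elements in a maximum chain.
Compute, for each element x, the size of the longest chain ending at x:
  {}: 1
  {1}: 2
  {2}: 2
  {3}: 2
  {4}: 2
  {5}: 2
  ...
A maximum chain: {} < {1} < {1,2} < {1,2,3} < {1,2,3,4} < {1,2,3,4,5}
Number of elements in the longest chain: 6


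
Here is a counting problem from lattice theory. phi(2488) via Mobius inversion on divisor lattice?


phi(n) = n * prod_{p|n} (1 - 1/p).
Prime divisors of 2488: [2, 311]
phi(2488) = 2488 * (1 - 1/2) * (1 - 1/311)
phi(2488) = 1240


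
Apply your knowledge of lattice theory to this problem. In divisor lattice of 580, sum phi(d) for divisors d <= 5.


Divisors of 580 up to 5: [1, 2, 4, 5]
phi values: [1, 1, 2, 4]
Sum = 8


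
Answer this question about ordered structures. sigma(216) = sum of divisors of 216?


sigma(n) = sum of divisors.
Divisors of 216: [1, 2, 3, 4, 6, 8, 9, 12, 18, 24, 27, 36, 54, 72, 108, 216]
Sum = 600


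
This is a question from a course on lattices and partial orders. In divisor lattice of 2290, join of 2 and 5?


In a divisor lattice, join = lcm (least common multiple).
gcd(2,5) = 1
lcm(2,5) = 2*5/gcd = 10/1 = 10


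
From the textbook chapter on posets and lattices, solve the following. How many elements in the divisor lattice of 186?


Divisors of 186: [1, 2, 3, 6, 31, 62, 93, 186]
Count: 8


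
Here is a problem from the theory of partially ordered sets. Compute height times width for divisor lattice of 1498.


Height = length of longest chain minus 1; width = size of largest antichain.
A maximum chain: 1 | 107 | 749 | 1498  (height 3).
A maximum antichain: {2, 7, 107}  (width 3).
Product = 3 * 3 = 9


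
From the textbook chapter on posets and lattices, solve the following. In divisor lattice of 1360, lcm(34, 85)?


Join=lcm.
gcd(34,85)=17
lcm=170


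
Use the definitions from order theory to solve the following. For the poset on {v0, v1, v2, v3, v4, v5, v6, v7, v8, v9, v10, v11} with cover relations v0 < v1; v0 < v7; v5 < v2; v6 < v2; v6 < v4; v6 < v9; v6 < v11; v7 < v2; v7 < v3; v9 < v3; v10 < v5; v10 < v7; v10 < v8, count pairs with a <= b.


The order relation is {(a,b) : a <= b}, reflexive so it includes (a,a).
Examples: (v0,v0), (v0,v1), (v0,v2), (v0,v3), (v0,v7), ...
Total ordered pairs: 30


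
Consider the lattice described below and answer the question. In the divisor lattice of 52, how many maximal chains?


A maximal chain goes from the minimum element to a maximal element via cover relations.
Counting all min-to-max paths in the cover graph.
Total maximal chains: 3


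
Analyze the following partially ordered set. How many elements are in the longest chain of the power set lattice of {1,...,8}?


A chain is a totally ordered subset; we count the number of elements in a maximum chain.
Compute, for each element x, the size of the longest chain ending at x:
  {}: 1
  {1}: 2
  {2}: 2
  {3}: 2
  {4}: 2
  {5}: 2
  ...
A maximum chain: {} < {1} < {1,2} < {1,2,3} < {1,2,3,4} < {1,2,3,4,5} < {1,2,3,4,5,6} < {1,2,3,4,5,6,7} < {1,2,3,4,5,6,7,8}
Number of elements in the longest chain: 9


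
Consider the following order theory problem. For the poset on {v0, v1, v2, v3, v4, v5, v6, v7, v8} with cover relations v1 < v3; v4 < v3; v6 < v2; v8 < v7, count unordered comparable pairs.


A comparable pair {a,b} has a < b or b < a in the order.
Count unordered pairs where one element is strictly below the other.
Examples: {v1,v3}, {v2,v6}, {v3,v4}, {v7,v8}
Total comparable pairs: 4


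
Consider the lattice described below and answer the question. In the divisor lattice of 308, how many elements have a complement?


An element a is complemented if some b has a meet b = bottom, a join b = top.
a is complemented iff gcd(a, n/a)=1, i.e. a is a unitary divisor of 308.
Complemented elements: 1, 4, 7, 11, 28, 44, ... (2 more)
Count: 8


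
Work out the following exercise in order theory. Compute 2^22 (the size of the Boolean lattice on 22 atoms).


Power set = 2^n.
2^22 = 4194304


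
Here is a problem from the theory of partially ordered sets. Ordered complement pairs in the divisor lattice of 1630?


Complement pair (a,b): a meet b = bottom, a join b = top.
Here: gcd(a,b)=1 and lcm(a,b)=1630, i.e. a*b=1630 with a,b coprime.
Pairs found: (1,1630), (2,815), (5,326), (10,163), ... (4 more)
Total ordered pairs: 8


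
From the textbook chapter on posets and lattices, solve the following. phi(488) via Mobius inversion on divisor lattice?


phi(n) = n * prod_{p|n} (1 - 1/p).
Prime divisors of 488: [2, 61]
phi(488) = 488 * (1 - 1/2) * (1 - 1/61)
phi(488) = 240


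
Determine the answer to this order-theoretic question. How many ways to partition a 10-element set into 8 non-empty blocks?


S(n,k) = k*S(n-1,k) + S(n-1,k-1).
S(9,8) = 36, S(9,7) = 462
S(10,8) = 8*36 + 462 = 288 + 462
S(10,8) = 750


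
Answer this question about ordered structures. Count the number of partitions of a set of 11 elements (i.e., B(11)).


B(n) = number of set partitions of an n-element set.
B(n) satisfies the recurrence: B(n+1) = sum_k C(n,k)*B(k).
B(11) = 678570


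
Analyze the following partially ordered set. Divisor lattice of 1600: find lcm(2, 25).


In a divisor lattice, join = lcm (least common multiple).
gcd(2,25) = 1
lcm(2,25) = 2*25/gcd = 50/1 = 50


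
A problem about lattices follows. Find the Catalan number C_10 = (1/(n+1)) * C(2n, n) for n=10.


C(n) = C(2n, n) / (n+1).
C(20, 10) = 184756
C(10) = 184756 / 11 = 16796


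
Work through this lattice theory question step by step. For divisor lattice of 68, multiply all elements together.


Divisors of 68: [1, 2, 4, 17, 34, 68]
Product = n^(d(n)/2) = 68^(6/2)
Product = 314432


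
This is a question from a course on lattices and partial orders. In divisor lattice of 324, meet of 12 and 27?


In a divisor lattice, meet = gcd (greatest common divisor).
By Euclidean algorithm or factoring: gcd(12,27) = 3


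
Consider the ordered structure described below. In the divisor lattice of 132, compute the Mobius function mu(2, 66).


In a divisor lattice, mu(a,b) = mu(b/a) where mu is the classical Mobius function.
b/a = 66/2 = 33
Prime factorization of 33: primes [3, 11]
33 is squarefree with 2 prime factor(s), so mu(33) = (-1)^2 = 1


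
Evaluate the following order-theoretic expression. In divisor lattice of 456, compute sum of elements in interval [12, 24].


Interval [12,24] in divisors of 456: [12, 24]
Sum = 36


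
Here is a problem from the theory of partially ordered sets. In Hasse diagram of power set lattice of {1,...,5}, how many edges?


A cover relation a -< b holds when a < b with no c strictly between.
Cover relations:
  {} -< {1}
  {} -< {2}
  {} -< {3}
  {} -< {4}
  {} -< {5}
  {1} -< {1,2}
  {1} -< {1,3}
  {1} -< {1,4}
  ...72 more
Total: 80
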